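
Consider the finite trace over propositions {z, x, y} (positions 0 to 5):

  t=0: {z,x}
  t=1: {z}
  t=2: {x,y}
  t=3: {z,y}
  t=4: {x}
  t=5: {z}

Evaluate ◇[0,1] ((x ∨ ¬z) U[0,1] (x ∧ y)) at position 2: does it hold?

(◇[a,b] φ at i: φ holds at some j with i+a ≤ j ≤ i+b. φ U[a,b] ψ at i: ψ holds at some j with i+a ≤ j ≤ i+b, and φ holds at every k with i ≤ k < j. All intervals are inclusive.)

Holds

Check ((x ∨ ¬z) U[0,1] (x ∧ y)) at each j in [2,3]:
  j=2: holds
  j=3: fails
Found at j=2 → formula holds.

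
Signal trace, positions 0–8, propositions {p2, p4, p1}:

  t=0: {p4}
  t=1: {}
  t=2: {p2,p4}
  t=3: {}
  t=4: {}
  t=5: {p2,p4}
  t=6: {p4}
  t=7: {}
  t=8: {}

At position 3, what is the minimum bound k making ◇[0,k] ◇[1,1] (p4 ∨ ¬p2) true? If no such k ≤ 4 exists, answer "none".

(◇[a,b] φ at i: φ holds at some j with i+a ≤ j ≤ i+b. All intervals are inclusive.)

Scan j = 3,4,… for ◇[1,1] (p4 ∨ ¬p2):
  j=3: holds
First hit at j=3, so smallest k = 3-3 = 0.

0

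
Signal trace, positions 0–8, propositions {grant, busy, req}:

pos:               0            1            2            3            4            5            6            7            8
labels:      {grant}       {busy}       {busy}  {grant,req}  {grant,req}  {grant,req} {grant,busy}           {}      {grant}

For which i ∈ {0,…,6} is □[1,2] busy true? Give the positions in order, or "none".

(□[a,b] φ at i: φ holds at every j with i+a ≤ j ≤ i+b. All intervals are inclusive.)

0

Evaluate at each i in [0,6]:
  i=0: ✓ (all of [1,2])
  i=1: ✗ (fails at j=3)
  i=2: ✗ (fails at j=3)
  i=3: ✗ (fails at j=4)
  i=4: ✗ (fails at j=5)
  i=5: ✗ (fails at j=7)
  i=6: ✗ (fails at j=7)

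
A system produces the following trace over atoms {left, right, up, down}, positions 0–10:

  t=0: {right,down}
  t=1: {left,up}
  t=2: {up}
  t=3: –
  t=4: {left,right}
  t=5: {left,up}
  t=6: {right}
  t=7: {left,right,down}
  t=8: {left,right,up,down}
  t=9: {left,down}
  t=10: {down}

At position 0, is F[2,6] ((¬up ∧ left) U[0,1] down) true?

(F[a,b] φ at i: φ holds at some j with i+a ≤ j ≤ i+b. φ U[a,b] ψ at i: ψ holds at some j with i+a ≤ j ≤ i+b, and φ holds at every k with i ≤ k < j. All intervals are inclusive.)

No

Check ((¬up ∧ left) U[0,1] down) at each j in [2,6]:
  j=2: fails
  j=3: fails
  j=4: fails
  j=5: fails
  j=6: fails
No position in the window satisfies it → formula fails.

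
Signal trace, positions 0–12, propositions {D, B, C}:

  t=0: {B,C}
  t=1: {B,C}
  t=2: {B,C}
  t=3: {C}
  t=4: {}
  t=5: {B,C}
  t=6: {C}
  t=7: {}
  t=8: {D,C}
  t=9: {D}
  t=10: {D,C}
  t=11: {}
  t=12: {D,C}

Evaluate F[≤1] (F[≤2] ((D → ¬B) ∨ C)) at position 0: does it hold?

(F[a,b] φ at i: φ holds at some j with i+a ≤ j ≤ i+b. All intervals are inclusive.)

Yes

Check F[≤2] ((D → ¬B) ∨ C) at each j in [0,1]:
  j=0: holds (witness at 0)
  j=1: holds (witness at 1)
Found at j=0 → formula holds.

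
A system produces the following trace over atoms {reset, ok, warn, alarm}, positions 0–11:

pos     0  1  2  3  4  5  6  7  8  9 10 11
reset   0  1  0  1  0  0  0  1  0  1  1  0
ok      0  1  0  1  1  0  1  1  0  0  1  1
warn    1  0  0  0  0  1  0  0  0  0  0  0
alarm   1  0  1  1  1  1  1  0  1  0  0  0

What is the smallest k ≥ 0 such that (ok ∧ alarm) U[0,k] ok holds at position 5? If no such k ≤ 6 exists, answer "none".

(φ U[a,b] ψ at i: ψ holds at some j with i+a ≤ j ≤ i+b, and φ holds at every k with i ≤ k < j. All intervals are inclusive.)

Need earliest j ≥ 5 with ok, and (ok ∧ alarm) at every k in [5,j-1].
  j=5: rhs fails.
  j=6: rhs holds but lhs fails at k=5.
  j=7: rhs holds but lhs fails at k=5.
  j=8: rhs fails.
  j=9: rhs fails.
  j=10: rhs holds but lhs fails at k=5.
  j=11: rhs holds but lhs fails at k=5.
No witness within the range → none.

none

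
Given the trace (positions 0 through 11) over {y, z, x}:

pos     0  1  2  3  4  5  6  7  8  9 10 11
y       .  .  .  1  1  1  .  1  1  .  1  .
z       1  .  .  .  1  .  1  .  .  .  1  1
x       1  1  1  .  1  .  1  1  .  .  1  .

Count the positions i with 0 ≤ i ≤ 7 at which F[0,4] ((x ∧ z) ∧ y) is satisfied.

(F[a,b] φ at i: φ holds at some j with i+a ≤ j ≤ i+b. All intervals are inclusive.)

7

Evaluate at each i in [0,7]:
  i=0: ✓ (witness j=4)
  i=1: ✓ (witness j=4)
  i=2: ✓ (witness j=4)
  i=3: ✓ (witness j=4)
  i=4: ✓ (witness j=4)
  i=5: ✗ (none in [5,9])
  i=6: ✓ (witness j=10)
  i=7: ✓ (witness j=10)
Positions where it holds: {0, 1, 2, 3, 4, 6, 7} → 7.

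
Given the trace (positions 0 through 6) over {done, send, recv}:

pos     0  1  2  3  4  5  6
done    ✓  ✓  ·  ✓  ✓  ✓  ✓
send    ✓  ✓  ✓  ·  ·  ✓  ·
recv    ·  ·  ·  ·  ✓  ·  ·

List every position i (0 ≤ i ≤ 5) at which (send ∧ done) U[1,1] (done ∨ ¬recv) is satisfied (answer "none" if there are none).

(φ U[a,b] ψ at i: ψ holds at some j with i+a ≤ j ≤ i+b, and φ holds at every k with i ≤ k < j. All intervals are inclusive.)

Evaluate at each i in [0,5]:
  i=0: ✓ (rhs at j=1; lhs holds on [0,0])
  i=1: ✓ (rhs at j=2; lhs holds on [1,1])
  i=2: ✗ (lhs fails at k=2 before rhs at j=3)
  i=3: ✗ (lhs fails at k=3 before rhs at j=4)
  i=4: ✗ (lhs fails at k=4 before rhs at j=5)
  i=5: ✓ (rhs at j=6; lhs holds on [5,5])

0, 1, 5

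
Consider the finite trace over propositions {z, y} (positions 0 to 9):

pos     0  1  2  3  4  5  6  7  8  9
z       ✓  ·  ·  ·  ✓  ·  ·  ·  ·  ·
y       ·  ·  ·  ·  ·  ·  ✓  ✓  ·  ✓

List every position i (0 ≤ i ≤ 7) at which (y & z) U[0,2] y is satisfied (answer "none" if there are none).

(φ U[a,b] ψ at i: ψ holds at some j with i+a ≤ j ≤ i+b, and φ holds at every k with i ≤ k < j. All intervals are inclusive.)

6, 7

Evaluate at each i in [0,7]:
  i=0: ✗ (no rhs in [0,2])
  i=1: ✗ (no rhs in [1,3])
  i=2: ✗ (no rhs in [2,4])
  i=3: ✗ (no rhs in [3,5])
  i=4: ✗ (lhs fails at k=4 before rhs at j=6)
  i=5: ✗ (lhs fails at k=5 before rhs at j=6)
  i=6: ✓ (rhs at j=6)
  i=7: ✓ (rhs at j=7)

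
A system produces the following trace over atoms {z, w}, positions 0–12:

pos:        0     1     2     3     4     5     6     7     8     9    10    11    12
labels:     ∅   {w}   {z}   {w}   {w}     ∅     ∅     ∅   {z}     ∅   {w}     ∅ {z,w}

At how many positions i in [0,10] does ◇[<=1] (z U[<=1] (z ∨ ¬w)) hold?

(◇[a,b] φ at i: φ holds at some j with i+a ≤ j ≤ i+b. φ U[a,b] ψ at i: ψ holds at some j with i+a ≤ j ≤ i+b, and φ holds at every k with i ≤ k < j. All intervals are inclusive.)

10

Evaluate at each i in [0,10]:
  i=0: ✓ (witness j=0)
  i=1: ✓ (witness j=2)
  i=2: ✓ (witness j=2)
  i=3: ✗ (none in [3,4])
  i=4: ✓ (witness j=5)
  i=5: ✓ (witness j=5)
  i=6: ✓ (witness j=6)
  i=7: ✓ (witness j=7)
  i=8: ✓ (witness j=8)
  i=9: ✓ (witness j=9)
  i=10: ✓ (witness j=11)
Positions where it holds: {0, 1, 2, 4, 5, 6, 7, 8, 9, 10} → 10.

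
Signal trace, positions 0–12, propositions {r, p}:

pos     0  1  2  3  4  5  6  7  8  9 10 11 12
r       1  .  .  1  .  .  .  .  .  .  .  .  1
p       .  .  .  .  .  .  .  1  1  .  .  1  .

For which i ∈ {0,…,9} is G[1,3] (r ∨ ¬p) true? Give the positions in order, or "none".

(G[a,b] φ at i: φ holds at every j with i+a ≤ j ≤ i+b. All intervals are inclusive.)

0, 1, 2, 3

Evaluate at each i in [0,9]:
  i=0: ✓ (all of [1,3])
  i=1: ✓ (all of [2,4])
  i=2: ✓ (all of [3,5])
  i=3: ✓ (all of [4,6])
  i=4: ✗ (fails at j=7)
  i=5: ✗ (fails at j=7)
  i=6: ✗ (fails at j=7)
  i=7: ✗ (fails at j=8)
  i=8: ✗ (fails at j=11)
  i=9: ✗ (fails at j=11)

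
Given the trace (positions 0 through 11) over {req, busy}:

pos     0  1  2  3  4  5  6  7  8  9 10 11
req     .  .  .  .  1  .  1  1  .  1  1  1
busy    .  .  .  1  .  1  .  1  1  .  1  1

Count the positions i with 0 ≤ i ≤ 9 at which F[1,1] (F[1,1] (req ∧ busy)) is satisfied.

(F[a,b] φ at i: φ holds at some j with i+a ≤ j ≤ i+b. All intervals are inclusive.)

Evaluate at each i in [0,9]:
  i=0: ✗ (none in [1,1])
  i=1: ✗ (none in [2,2])
  i=2: ✗ (none in [3,3])
  i=3: ✗ (none in [4,4])
  i=4: ✗ (none in [5,5])
  i=5: ✓ (witness j=6)
  i=6: ✗ (none in [7,7])
  i=7: ✗ (none in [8,8])
  i=8: ✓ (witness j=9)
  i=9: ✓ (witness j=10)
Positions where it holds: {5, 8, 9} → 3.

3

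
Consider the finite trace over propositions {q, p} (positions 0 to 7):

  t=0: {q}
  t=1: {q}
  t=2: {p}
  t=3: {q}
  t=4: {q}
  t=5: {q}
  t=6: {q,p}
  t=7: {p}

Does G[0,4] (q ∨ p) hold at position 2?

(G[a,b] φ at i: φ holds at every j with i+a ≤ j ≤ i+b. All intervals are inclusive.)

Check (q ∨ p) at every j in [2,6]:
  j=2: true
  j=3: true
  j=4: true
  j=5: true
  j=6: true
All positions satisfy it → formula holds.

Holds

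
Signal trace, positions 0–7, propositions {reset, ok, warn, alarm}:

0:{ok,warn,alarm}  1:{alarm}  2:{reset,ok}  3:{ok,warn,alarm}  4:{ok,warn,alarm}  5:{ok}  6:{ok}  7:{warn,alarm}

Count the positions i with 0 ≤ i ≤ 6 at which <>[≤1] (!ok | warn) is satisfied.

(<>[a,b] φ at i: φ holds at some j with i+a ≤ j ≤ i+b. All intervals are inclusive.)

Evaluate at each i in [0,6]:
  i=0: ✓ (witness j=0)
  i=1: ✓ (witness j=1)
  i=2: ✓ (witness j=3)
  i=3: ✓ (witness j=3)
  i=4: ✓ (witness j=4)
  i=5: ✗ (none in [5,6])
  i=6: ✓ (witness j=7)
Positions where it holds: {0, 1, 2, 3, 4, 6} → 6.

6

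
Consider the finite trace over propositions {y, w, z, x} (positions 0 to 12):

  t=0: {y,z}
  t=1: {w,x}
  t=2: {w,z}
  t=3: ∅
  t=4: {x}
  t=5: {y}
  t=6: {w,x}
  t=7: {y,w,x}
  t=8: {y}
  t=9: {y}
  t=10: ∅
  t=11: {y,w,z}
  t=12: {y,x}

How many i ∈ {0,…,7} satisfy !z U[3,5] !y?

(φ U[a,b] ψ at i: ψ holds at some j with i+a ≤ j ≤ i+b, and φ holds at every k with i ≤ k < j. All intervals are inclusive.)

4

Evaluate at each i in [0,7]:
  i=0: ✗ (lhs fails at k=0 before rhs at j=3)
  i=1: ✗ (lhs fails at k=2 before rhs at j=4)
  i=2: ✗ (lhs fails at k=2 before rhs at j=6)
  i=3: ✓ (rhs at j=6; lhs holds on [3,5])
  i=4: ✗ (no rhs in [7,9])
  i=5: ✓ (rhs at j=10; lhs holds on [5,9])
  i=6: ✓ (rhs at j=10; lhs holds on [6,9])
  i=7: ✓ (rhs at j=10; lhs holds on [7,9])
Positions where it holds: {3, 5, 6, 7} → 4.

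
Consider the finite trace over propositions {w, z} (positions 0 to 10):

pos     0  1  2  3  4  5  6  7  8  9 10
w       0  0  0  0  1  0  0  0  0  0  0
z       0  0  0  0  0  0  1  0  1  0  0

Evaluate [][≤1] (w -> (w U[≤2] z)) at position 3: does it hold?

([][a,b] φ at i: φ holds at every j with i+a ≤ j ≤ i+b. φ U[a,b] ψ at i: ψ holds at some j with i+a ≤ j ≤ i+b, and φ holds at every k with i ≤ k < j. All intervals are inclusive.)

Does not hold

Check (w -> (w U[≤2] z)) at every j in [3,4]:
  j=3: antecedent false → ✓
  j=4: antecedent true; consequent fails → ✗
Fails at j=4 → formula fails.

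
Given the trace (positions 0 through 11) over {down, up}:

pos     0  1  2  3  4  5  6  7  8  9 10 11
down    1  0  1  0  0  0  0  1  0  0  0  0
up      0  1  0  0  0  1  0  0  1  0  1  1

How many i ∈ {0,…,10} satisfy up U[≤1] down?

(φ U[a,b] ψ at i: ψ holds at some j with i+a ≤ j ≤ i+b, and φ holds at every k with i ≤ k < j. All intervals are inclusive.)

Evaluate at each i in [0,10]:
  i=0: ✓ (rhs at j=0)
  i=1: ✓ (rhs at j=2; lhs holds on [1,1])
  i=2: ✓ (rhs at j=2)
  i=3: ✗ (no rhs in [3,4])
  i=4: ✗ (no rhs in [4,5])
  i=5: ✗ (no rhs in [5,6])
  i=6: ✗ (lhs fails at k=6 before rhs at j=7)
  i=7: ✓ (rhs at j=7)
  i=8: ✗ (no rhs in [8,9])
  i=9: ✗ (no rhs in [9,10])
  i=10: ✗ (no rhs in [10,11])
Positions where it holds: {0, 1, 2, 7} → 4.

4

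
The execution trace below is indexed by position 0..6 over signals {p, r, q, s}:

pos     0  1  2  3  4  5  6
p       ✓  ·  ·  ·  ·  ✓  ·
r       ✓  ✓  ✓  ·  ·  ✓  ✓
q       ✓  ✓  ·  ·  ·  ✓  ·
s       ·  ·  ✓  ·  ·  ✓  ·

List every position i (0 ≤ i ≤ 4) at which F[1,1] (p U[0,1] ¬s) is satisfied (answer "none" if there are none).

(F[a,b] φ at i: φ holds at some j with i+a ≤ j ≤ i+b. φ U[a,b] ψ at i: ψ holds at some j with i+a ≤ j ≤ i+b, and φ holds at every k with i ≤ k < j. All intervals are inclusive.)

0, 2, 3, 4

Evaluate at each i in [0,4]:
  i=0: ✓ (witness j=1)
  i=1: ✗ (none in [2,2])
  i=2: ✓ (witness j=3)
  i=3: ✓ (witness j=4)
  i=4: ✓ (witness j=5)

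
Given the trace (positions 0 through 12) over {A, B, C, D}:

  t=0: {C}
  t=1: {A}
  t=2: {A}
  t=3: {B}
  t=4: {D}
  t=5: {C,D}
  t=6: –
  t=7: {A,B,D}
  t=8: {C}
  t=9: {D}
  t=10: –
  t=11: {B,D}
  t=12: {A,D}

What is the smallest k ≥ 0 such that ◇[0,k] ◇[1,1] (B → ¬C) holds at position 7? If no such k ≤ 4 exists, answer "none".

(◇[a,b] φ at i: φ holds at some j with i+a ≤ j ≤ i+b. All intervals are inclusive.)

Scan j = 7,8,… for ◇[1,1] (B → ¬C):
  j=7: holds
First hit at j=7, so smallest k = 7-7 = 0.

0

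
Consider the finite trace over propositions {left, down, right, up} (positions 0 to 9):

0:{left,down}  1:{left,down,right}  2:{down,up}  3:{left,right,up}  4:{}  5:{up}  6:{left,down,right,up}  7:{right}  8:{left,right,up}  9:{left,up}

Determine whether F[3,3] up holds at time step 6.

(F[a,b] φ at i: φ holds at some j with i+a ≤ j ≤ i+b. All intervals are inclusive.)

Holds

Check up at each j in [9,9]:
  j=9: true
Found at j=9 → formula holds.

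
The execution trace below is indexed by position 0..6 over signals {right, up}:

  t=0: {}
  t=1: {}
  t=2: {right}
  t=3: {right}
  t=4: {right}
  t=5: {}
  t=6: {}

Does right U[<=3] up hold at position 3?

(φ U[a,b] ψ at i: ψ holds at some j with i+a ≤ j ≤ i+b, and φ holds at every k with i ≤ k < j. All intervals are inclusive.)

Need some j in [3,6] with up, and right at every k in [3,j-1].
  j=3: up false.
  j=4: up false.
  j=5: up false.
  j=6: up false.
No j in the window works → until fails.

False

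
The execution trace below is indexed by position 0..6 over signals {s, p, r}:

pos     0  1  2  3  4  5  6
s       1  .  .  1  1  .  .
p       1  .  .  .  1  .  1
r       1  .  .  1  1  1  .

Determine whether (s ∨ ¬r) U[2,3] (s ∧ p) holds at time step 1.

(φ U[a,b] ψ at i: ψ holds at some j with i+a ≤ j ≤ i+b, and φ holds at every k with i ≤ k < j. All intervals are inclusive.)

True

Need some j in [3,4] with (s ∧ p), and (s ∨ ¬r) at every k in [1,j-1].
  j=3: (s ∧ p) false.
  j=4: (s ∧ p) holds; (s ∨ ¬r) holds at every k in [1,3] → satisfied.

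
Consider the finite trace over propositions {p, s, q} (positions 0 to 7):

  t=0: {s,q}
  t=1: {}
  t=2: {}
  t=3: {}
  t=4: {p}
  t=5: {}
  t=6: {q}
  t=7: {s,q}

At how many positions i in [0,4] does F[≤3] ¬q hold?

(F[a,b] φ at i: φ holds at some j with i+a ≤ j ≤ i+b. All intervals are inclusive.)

5

Evaluate at each i in [0,4]:
  i=0: ✓ (witness j=1)
  i=1: ✓ (witness j=1)
  i=2: ✓ (witness j=2)
  i=3: ✓ (witness j=3)
  i=4: ✓ (witness j=4)
Positions where it holds: {0, 1, 2, 3, 4} → 5.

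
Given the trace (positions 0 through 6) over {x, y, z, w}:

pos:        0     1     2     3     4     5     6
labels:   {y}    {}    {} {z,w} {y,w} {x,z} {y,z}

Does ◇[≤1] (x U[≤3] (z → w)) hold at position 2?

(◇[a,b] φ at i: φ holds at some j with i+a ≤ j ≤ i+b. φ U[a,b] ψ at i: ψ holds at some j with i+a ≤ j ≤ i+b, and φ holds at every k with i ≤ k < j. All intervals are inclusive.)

Check (x U[≤3] (z → w)) at each j in [2,3]:
  j=2: holds
  j=3: holds
Found at j=2 → formula holds.

True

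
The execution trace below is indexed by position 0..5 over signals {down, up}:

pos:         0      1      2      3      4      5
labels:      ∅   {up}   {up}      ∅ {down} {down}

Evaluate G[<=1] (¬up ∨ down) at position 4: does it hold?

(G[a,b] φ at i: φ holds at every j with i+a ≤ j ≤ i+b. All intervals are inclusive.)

Holds

Check (¬up ∨ down) at every j in [4,5]:
  j=4: true
  j=5: true
All positions satisfy it → formula holds.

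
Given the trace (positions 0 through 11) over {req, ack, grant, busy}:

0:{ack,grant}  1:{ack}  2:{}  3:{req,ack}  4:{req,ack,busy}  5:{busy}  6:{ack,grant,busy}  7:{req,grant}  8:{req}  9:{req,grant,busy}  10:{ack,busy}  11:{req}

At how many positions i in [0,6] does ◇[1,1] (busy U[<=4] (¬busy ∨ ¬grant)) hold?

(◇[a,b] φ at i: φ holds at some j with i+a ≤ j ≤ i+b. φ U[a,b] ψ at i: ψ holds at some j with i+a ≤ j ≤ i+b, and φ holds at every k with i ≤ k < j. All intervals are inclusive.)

Evaluate at each i in [0,6]:
  i=0: ✓ (witness j=1)
  i=1: ✓ (witness j=2)
  i=2: ✓ (witness j=3)
  i=3: ✓ (witness j=4)
  i=4: ✓ (witness j=5)
  i=5: ✓ (witness j=6)
  i=6: ✓ (witness j=7)
Positions where it holds: {0, 1, 2, 3, 4, 5, 6} → 7.

7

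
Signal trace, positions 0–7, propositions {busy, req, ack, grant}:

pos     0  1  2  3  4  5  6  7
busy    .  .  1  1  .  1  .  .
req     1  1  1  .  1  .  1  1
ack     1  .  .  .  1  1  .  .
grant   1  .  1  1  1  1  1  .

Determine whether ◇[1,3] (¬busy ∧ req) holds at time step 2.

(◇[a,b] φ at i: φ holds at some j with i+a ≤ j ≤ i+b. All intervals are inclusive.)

Check (¬busy ∧ req) at each j in [3,5]:
  j=3: false
  j=4: true
  j=5: false
Found at j=4 → formula holds.

True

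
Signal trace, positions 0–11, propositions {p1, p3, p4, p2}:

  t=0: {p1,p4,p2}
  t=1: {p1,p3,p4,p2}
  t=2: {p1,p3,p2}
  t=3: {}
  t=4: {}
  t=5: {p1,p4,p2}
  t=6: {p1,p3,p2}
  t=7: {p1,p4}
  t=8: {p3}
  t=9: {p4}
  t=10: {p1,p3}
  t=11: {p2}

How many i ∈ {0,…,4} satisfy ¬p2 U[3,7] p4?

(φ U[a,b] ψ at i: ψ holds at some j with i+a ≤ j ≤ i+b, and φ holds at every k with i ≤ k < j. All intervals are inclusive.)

Evaluate at each i in [0,4]:
  i=0: ✗ (lhs fails at k=0 before rhs at j=5)
  i=1: ✗ (lhs fails at k=1 before rhs at j=5)
  i=2: ✗ (lhs fails at k=2 before rhs at j=5)
  i=3: ✗ (lhs fails at k=5 before rhs at j=7)
  i=4: ✗ (lhs fails at k=5 before rhs at j=7)
Positions where it holds: {} → 0.

0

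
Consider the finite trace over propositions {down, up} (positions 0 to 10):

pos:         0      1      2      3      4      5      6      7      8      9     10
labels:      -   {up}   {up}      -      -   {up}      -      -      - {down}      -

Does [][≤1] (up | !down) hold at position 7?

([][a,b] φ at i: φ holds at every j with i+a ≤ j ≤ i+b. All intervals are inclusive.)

Check (up | !down) at every j in [7,8]:
  j=7: true
  j=8: true
All positions satisfy it → formula holds.

Yes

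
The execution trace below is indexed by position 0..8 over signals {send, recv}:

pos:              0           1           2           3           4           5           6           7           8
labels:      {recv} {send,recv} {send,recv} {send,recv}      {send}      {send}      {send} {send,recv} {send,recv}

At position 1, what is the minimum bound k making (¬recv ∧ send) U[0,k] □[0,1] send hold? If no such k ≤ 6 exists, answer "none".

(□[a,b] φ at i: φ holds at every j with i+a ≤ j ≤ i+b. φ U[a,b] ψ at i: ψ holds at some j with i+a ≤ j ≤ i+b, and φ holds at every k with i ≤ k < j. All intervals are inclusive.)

Need earliest j ≥ 1 with □[0,1] send, and (¬recv ∧ send) at every k in [1,j-1].
  j=1: rhs holds (empty prefix). k = 0.

0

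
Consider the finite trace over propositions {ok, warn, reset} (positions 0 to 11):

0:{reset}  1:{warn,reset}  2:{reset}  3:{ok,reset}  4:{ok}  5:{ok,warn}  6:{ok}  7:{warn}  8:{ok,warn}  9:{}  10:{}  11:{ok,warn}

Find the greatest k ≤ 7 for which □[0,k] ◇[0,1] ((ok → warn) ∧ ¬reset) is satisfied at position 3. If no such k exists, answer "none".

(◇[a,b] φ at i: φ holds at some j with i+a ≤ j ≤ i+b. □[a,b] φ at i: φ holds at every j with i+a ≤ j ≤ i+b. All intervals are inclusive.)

◇[0,1] ((ok → warn) ∧ ¬reset) must hold from j=3 onward; find where it first fails.
  j=3: fails → no k works.

none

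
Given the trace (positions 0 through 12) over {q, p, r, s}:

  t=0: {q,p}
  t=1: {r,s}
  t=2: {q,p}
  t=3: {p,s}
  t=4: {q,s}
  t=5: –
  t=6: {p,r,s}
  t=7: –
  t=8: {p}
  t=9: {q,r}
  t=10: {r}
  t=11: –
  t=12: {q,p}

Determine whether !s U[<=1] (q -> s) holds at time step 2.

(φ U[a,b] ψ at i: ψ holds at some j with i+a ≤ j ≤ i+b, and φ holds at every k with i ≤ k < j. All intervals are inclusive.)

True

Need some j in [2,3] with (q -> s), and !s at every k in [2,j-1].
  j=2: (q -> s) false.
  j=3: (q -> s) holds; !s holds at every k in [2,2] → satisfied.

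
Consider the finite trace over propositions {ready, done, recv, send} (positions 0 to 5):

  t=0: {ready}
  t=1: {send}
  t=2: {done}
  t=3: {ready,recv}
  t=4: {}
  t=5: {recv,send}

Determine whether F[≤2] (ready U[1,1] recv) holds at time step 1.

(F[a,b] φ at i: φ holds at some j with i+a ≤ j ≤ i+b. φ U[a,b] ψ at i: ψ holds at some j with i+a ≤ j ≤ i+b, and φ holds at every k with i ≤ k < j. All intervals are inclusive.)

No

Check (ready U[1,1] recv) at each j in [1,3]:
  j=1: fails
  j=2: fails
  j=3: fails
No position in the window satisfies it → formula fails.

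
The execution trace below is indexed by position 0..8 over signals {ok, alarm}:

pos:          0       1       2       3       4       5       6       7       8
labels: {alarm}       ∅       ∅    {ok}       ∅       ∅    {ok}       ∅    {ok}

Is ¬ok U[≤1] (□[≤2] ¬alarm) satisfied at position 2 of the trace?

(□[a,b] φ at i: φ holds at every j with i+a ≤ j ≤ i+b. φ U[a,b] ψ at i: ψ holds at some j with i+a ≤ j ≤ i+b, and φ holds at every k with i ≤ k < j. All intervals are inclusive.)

Yes

Need some j in [2,3] with □[≤2] ¬alarm, and ¬ok at every k in [2,j-1].
  j=2: □[≤2] ¬alarm holds; no prefix to check → satisfied.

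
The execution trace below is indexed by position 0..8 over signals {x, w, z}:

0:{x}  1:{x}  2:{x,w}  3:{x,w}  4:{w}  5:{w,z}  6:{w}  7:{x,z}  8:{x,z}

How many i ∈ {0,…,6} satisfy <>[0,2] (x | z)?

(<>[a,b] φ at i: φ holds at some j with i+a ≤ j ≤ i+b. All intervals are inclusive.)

7

Evaluate at each i in [0,6]:
  i=0: ✓ (witness j=0)
  i=1: ✓ (witness j=1)
  i=2: ✓ (witness j=2)
  i=3: ✓ (witness j=3)
  i=4: ✓ (witness j=5)
  i=5: ✓ (witness j=5)
  i=6: ✓ (witness j=7)
Positions where it holds: {0, 1, 2, 3, 4, 5, 6} → 7.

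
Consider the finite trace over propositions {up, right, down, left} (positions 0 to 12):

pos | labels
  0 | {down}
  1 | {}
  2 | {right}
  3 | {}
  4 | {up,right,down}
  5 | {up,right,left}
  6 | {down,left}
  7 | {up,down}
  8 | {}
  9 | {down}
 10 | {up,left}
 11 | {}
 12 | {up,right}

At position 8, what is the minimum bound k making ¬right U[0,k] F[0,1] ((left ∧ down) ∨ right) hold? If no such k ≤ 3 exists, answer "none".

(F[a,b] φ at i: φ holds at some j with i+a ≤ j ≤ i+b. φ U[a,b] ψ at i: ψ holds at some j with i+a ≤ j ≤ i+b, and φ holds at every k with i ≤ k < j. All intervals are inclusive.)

Need earliest j ≥ 8 with F[0,1] ((left ∧ down) ∨ right), and ¬right at every k in [8,j-1].
  j=8: rhs fails.
  j=9: rhs fails.
  j=10: rhs fails.
  j=11: rhs holds; lhs holds on [8,10]. k = 3.

3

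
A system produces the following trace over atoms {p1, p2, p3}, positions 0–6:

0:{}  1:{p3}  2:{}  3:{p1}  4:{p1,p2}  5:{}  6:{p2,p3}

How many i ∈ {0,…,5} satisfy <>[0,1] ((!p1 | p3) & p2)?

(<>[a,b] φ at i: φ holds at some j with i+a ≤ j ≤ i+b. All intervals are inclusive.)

Evaluate at each i in [0,5]:
  i=0: ✗ (none in [0,1])
  i=1: ✗ (none in [1,2])
  i=2: ✗ (none in [2,3])
  i=3: ✗ (none in [3,4])
  i=4: ✗ (none in [4,5])
  i=5: ✓ (witness j=6)
Positions where it holds: {5} → 1.

1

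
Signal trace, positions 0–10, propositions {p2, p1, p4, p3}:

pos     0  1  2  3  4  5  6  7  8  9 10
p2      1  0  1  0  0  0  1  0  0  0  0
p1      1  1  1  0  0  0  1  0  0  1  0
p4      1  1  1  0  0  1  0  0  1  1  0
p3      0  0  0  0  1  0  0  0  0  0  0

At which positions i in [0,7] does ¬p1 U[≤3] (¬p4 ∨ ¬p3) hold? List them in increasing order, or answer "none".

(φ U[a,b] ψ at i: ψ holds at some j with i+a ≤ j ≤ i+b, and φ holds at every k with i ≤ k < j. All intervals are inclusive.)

0, 1, 2, 3, 4, 5, 6, 7

Evaluate at each i in [0,7]:
  i=0: ✓ (rhs at j=0)
  i=1: ✓ (rhs at j=1)
  i=2: ✓ (rhs at j=2)
  i=3: ✓ (rhs at j=3)
  i=4: ✓ (rhs at j=4)
  i=5: ✓ (rhs at j=5)
  i=6: ✓ (rhs at j=6)
  i=7: ✓ (rhs at j=7)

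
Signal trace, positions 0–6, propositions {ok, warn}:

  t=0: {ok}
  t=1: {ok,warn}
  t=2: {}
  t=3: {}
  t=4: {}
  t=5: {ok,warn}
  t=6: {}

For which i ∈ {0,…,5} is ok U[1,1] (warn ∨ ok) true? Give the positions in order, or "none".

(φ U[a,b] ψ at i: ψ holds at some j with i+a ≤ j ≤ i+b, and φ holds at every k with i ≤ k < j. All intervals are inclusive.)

Evaluate at each i in [0,5]:
  i=0: ✓ (rhs at j=1; lhs holds on [0,0])
  i=1: ✗ (no rhs in [2,2])
  i=2: ✗ (no rhs in [3,3])
  i=3: ✗ (no rhs in [4,4])
  i=4: ✗ (lhs fails at k=4 before rhs at j=5)
  i=5: ✗ (no rhs in [6,6])

0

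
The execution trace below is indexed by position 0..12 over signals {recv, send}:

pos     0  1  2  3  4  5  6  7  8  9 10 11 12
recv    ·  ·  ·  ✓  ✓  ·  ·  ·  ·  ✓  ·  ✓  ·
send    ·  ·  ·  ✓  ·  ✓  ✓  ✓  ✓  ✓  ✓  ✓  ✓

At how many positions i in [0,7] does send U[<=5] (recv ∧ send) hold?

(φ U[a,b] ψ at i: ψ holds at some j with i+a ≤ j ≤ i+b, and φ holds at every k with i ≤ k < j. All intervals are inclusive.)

4

Evaluate at each i in [0,7]:
  i=0: ✗ (lhs fails at k=0 before rhs at j=3)
  i=1: ✗ (lhs fails at k=1 before rhs at j=3)
  i=2: ✗ (lhs fails at k=2 before rhs at j=3)
  i=3: ✓ (rhs at j=3)
  i=4: ✗ (lhs fails at k=4 before rhs at j=9)
  i=5: ✓ (rhs at j=9; lhs holds on [5,8])
  i=6: ✓ (rhs at j=9; lhs holds on [6,8])
  i=7: ✓ (rhs at j=9; lhs holds on [7,8])
Positions where it holds: {3, 5, 6, 7} → 4.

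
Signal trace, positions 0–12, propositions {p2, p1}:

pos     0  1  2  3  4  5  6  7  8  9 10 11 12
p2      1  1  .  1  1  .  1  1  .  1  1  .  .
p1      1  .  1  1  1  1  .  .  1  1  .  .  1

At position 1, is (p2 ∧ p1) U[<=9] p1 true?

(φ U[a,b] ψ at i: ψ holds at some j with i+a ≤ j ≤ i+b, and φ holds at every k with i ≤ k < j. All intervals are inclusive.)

Does not hold

Need some j in [1,10] with p1, and (p2 ∧ p1) at every k in [1,j-1].
  j=1: p1 false.
  j=2: p1 holds, but (p2 ∧ p1) fails at k=1 → not this j.
  j=3: p1 holds, but (p2 ∧ p1) fails at k=1 → not this j.
  j=4: p1 holds, but (p2 ∧ p1) fails at k=1 → not this j.
  j=5: p1 holds, but (p2 ∧ p1) fails at k=1 → not this j.
  j=6: p1 false.
  j=7: p1 false.
  j=8: p1 holds, but (p2 ∧ p1) fails at k=1 → not this j.
  j=9: p1 holds, but (p2 ∧ p1) fails at k=1 → not this j.
  j=10: p1 false.
No j in the window works → until fails.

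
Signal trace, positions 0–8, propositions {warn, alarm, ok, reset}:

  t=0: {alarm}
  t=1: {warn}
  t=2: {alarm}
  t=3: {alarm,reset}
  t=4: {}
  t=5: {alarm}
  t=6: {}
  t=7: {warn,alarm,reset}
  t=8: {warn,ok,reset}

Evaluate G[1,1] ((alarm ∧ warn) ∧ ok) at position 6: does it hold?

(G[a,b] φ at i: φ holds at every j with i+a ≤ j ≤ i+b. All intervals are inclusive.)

False

Check ((alarm ∧ warn) ∧ ok) at every j in [7,7]:
  j=7: false
Fails at j=7 → formula fails.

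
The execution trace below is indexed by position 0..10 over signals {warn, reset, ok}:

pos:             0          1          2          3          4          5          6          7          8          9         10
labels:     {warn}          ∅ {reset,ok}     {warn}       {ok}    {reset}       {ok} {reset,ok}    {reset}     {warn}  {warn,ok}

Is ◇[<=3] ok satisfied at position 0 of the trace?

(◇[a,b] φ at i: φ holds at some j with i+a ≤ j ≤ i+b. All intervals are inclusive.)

Check ok at each j in [0,3]:
  j=0: false
  j=1: false
  j=2: true
  j=3: false
Found at j=2 → formula holds.

Yes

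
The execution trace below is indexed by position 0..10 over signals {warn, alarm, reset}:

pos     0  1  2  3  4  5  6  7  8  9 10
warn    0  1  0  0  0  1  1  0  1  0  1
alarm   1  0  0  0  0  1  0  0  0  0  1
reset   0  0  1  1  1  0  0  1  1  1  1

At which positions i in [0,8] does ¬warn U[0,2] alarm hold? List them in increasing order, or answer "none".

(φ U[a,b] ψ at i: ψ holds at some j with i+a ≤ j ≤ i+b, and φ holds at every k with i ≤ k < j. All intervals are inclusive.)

0, 3, 4, 5

Evaluate at each i in [0,8]:
  i=0: ✓ (rhs at j=0)
  i=1: ✗ (no rhs in [1,3])
  i=2: ✗ (no rhs in [2,4])
  i=3: ✓ (rhs at j=5; lhs holds on [3,4])
  i=4: ✓ (rhs at j=5; lhs holds on [4,4])
  i=5: ✓ (rhs at j=5)
  i=6: ✗ (no rhs in [6,8])
  i=7: ✗ (no rhs in [7,9])
  i=8: ✗ (lhs fails at k=8 before rhs at j=10)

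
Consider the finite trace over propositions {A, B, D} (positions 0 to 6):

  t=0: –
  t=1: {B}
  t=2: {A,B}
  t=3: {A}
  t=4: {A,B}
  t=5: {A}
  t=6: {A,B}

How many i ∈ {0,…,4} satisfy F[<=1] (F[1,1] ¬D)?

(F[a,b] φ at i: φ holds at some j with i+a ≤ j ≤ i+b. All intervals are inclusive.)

5

Evaluate at each i in [0,4]:
  i=0: ✓ (witness j=0)
  i=1: ✓ (witness j=1)
  i=2: ✓ (witness j=2)
  i=3: ✓ (witness j=3)
  i=4: ✓ (witness j=4)
Positions where it holds: {0, 1, 2, 3, 4} → 5.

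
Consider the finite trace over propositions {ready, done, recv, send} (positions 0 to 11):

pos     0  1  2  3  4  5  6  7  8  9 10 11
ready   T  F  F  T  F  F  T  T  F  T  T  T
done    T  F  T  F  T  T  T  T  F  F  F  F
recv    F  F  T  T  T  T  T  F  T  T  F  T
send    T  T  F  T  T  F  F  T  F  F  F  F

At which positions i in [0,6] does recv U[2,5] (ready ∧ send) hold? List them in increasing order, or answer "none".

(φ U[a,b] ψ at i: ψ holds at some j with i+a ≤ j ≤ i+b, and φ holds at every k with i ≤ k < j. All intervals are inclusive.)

Evaluate at each i in [0,6]:
  i=0: ✗ (lhs fails at k=0 before rhs at j=3)
  i=1: ✗ (lhs fails at k=1 before rhs at j=3)
  i=2: ✓ (rhs at j=7; lhs holds on [2,6])
  i=3: ✓ (rhs at j=7; lhs holds on [3,6])
  i=4: ✓ (rhs at j=7; lhs holds on [4,6])
  i=5: ✓ (rhs at j=7; lhs holds on [5,6])
  i=6: ✗ (no rhs in [8,11])

2, 3, 4, 5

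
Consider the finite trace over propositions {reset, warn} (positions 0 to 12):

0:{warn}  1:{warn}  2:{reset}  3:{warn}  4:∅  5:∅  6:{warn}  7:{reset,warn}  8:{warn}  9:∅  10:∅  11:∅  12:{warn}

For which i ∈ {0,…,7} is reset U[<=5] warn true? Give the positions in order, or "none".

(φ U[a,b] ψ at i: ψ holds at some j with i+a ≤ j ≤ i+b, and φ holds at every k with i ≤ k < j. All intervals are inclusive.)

0, 1, 2, 3, 6, 7

Evaluate at each i in [0,7]:
  i=0: ✓ (rhs at j=0)
  i=1: ✓ (rhs at j=1)
  i=2: ✓ (rhs at j=3; lhs holds on [2,2])
  i=3: ✓ (rhs at j=3)
  i=4: ✗ (lhs fails at k=4 before rhs at j=6)
  i=5: ✗ (lhs fails at k=5 before rhs at j=6)
  i=6: ✓ (rhs at j=6)
  i=7: ✓ (rhs at j=7)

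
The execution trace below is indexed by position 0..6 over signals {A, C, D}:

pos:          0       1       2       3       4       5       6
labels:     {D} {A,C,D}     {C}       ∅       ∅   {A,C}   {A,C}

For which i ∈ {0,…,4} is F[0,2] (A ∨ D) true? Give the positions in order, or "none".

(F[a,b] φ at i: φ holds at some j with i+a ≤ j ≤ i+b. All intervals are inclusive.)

Evaluate at each i in [0,4]:
  i=0: ✓ (witness j=0)
  i=1: ✓ (witness j=1)
  i=2: ✗ (none in [2,4])
  i=3: ✓ (witness j=5)
  i=4: ✓ (witness j=5)

0, 1, 3, 4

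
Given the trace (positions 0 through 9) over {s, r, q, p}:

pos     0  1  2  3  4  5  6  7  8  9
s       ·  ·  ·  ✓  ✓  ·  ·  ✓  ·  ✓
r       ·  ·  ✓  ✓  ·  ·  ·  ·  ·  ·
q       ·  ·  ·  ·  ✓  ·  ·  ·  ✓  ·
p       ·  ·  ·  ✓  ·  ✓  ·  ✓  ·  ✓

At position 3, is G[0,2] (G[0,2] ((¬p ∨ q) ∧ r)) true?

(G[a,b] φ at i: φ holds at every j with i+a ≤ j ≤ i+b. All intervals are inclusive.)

False

Check G[0,2] ((¬p ∨ q) ∧ r) at every j in [3,5]:
  j=3: fails at 3
  j=4: fails at 4
  j=5: fails at 5
Fails at j=3 → formula fails.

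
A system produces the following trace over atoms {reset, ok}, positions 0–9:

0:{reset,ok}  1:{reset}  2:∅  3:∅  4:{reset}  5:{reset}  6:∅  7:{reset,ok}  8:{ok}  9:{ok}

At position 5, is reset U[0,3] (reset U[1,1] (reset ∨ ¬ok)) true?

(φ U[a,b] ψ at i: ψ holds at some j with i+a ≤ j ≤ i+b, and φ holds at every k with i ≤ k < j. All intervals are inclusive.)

Holds

Need some j in [5,8] with (reset U[1,1] (reset ∨ ¬ok)), and reset at every k in [5,j-1].
  j=5: (reset U[1,1] (reset ∨ ¬ok)) holds; no prefix to check → satisfied.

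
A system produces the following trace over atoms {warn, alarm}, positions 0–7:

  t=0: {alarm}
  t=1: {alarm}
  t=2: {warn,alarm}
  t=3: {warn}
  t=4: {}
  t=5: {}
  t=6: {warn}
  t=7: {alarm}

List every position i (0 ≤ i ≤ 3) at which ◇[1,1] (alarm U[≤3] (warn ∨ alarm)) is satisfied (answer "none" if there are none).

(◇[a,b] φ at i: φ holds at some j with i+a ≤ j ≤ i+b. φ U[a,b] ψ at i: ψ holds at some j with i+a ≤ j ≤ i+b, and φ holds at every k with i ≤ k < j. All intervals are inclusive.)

0, 1, 2

Evaluate at each i in [0,3]:
  i=0: ✓ (witness j=1)
  i=1: ✓ (witness j=2)
  i=2: ✓ (witness j=3)
  i=3: ✗ (none in [4,4])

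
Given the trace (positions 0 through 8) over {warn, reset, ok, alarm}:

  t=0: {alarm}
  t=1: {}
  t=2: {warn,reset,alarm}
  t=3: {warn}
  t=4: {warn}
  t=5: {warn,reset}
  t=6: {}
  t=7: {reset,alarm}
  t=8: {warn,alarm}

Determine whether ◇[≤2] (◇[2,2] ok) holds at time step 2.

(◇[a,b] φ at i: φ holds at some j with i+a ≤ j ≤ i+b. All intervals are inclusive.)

Does not hold

Check ◇[2,2] ok at each j in [2,4]:
  j=2: fails (none in [4,4])
  j=3: fails (none in [5,5])
  j=4: fails (none in [6,6])
No position in the window satisfies it → formula fails.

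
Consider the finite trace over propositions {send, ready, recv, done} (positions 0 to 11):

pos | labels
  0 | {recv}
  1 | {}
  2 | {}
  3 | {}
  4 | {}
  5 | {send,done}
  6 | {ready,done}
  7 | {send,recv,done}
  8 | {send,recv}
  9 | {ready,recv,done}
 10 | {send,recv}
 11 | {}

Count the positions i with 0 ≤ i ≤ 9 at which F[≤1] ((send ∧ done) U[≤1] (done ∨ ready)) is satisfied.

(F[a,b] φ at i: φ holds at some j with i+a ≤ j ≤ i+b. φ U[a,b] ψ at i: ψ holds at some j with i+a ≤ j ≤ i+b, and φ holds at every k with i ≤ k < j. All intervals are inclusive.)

Evaluate at each i in [0,9]:
  i=0: ✗ (none in [0,1])
  i=1: ✗ (none in [1,2])
  i=2: ✗ (none in [2,3])
  i=3: ✗ (none in [3,4])
  i=4: ✓ (witness j=5)
  i=5: ✓ (witness j=5)
  i=6: ✓ (witness j=6)
  i=7: ✓ (witness j=7)
  i=8: ✓ (witness j=9)
  i=9: ✓ (witness j=9)
Positions where it holds: {4, 5, 6, 7, 8, 9} → 6.

6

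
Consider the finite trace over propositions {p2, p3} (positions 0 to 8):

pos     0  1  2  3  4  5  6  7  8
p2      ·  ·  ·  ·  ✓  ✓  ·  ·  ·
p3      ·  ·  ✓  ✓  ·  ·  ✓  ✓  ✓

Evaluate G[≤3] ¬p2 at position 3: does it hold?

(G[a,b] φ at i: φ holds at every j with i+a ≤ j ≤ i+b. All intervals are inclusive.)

Check ¬p2 at every j in [3,6]:
  j=3: true
  j=4: false
  j=5: false
  j=6: true
Fails at j=4 → formula fails.

False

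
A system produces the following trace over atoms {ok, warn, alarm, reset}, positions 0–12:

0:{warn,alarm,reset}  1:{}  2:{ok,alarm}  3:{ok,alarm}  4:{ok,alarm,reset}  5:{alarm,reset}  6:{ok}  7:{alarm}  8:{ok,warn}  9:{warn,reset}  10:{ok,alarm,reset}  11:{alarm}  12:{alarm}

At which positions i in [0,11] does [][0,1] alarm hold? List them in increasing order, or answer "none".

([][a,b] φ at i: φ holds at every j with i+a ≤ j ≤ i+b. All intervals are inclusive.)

2, 3, 4, 10, 11

Evaluate at each i in [0,11]:
  i=0: ✗ (fails at j=1)
  i=1: ✗ (fails at j=1)
  i=2: ✓ (all of [2,3])
  i=3: ✓ (all of [3,4])
  i=4: ✓ (all of [4,5])
  i=5: ✗ (fails at j=6)
  i=6: ✗ (fails at j=6)
  i=7: ✗ (fails at j=8)
  i=8: ✗ (fails at j=8)
  i=9: ✗ (fails at j=9)
  i=10: ✓ (all of [10,11])
  i=11: ✓ (all of [11,12])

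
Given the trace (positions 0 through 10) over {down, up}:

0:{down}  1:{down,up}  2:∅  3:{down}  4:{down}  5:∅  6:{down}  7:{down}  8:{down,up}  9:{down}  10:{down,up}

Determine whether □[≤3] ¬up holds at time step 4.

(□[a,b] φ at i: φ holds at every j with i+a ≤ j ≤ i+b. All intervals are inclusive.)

Check ¬up at every j in [4,7]:
  j=4: true
  j=5: true
  j=6: true
  j=7: true
All positions satisfy it → formula holds.

Yes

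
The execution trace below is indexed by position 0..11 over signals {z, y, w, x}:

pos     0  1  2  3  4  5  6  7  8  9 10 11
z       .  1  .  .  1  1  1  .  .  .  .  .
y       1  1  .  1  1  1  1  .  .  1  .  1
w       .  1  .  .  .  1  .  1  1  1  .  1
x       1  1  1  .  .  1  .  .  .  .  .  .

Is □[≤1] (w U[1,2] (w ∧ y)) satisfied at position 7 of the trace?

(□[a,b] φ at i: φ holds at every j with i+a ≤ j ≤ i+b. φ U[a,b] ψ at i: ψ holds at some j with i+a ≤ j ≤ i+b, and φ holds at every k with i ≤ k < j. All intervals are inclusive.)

True

Check (w U[1,2] (w ∧ y)) at every j in [7,8]:
  j=7: holds
  j=8: holds
All positions satisfy it → formula holds.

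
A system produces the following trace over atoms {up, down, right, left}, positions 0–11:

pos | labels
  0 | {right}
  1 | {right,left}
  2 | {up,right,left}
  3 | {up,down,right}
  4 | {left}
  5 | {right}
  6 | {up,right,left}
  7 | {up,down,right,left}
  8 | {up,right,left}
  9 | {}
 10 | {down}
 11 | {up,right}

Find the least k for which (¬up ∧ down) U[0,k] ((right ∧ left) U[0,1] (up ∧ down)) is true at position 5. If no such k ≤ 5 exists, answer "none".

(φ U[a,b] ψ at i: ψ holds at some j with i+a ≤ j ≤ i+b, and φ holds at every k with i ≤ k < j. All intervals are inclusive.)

Need earliest j ≥ 5 with ((right ∧ left) U[0,1] (up ∧ down)), and (¬up ∧ down) at every k in [5,j-1].
  j=5: rhs fails.
  j=6: rhs holds but lhs fails at k=5.
  j=7: rhs holds but lhs fails at k=5.
  j=8: rhs fails.
  j=9: rhs fails.
  j=10: rhs fails.
No witness within the range → none.

none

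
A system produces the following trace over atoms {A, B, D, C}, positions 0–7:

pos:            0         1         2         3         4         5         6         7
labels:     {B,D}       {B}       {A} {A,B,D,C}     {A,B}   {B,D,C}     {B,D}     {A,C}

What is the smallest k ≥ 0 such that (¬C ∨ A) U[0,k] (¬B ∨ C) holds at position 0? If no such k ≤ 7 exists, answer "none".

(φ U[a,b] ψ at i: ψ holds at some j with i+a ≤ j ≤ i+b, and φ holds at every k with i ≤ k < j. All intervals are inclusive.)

Need earliest j ≥ 0 with (¬B ∨ C), and (¬C ∨ A) at every k in [0,j-1].
  j=0: rhs fails.
  j=1: rhs fails.
  j=2: rhs holds; lhs holds on [0,1]. k = 2.

2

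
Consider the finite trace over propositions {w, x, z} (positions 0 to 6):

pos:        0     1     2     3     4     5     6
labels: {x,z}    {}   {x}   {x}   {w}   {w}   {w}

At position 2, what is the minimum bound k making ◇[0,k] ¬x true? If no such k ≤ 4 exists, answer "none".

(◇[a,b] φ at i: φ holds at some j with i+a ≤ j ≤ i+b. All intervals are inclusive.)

Scan j = 2,3,… for ¬x:
  j=2: fails
  j=3: fails
  j=4: holds
First hit at j=4, so smallest k = 4-2 = 2.

2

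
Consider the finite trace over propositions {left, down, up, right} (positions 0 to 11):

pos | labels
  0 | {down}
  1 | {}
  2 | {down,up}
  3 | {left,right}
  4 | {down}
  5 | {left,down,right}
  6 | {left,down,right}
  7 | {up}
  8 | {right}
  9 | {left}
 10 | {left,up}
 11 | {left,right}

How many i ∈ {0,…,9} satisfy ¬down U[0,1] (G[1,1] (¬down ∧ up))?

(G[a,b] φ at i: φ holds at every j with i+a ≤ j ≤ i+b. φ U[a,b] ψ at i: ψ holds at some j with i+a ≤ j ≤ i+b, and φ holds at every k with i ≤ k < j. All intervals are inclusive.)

Evaluate at each i in [0,9]:
  i=0: ✗ (no rhs in [0,1])
  i=1: ✗ (no rhs in [1,2])
  i=2: ✗ (no rhs in [2,3])
  i=3: ✗ (no rhs in [3,4])
  i=4: ✗ (no rhs in [4,5])
  i=5: ✗ (lhs fails at k=5 before rhs at j=6)
  i=6: ✓ (rhs at j=6)
  i=7: ✗ (no rhs in [7,8])
  i=8: ✓ (rhs at j=9; lhs holds on [8,8])
  i=9: ✓ (rhs at j=9)
Positions where it holds: {6, 8, 9} → 3.

3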